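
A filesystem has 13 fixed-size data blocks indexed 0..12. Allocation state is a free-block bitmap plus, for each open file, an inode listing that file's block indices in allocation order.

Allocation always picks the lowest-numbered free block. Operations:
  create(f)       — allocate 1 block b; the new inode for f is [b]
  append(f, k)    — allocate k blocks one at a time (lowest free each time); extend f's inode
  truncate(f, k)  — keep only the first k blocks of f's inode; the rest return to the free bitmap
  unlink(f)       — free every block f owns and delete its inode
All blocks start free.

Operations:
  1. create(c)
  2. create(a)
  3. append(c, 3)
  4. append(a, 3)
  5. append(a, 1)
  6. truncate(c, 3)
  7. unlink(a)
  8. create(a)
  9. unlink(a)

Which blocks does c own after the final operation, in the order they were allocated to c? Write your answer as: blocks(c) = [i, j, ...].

blocks(c) = [0, 2, 3]

[1] create(c) — c=0 (map F............)
[2] create(a) — a=1 c=0 (map FF...........)
[3] append(c, 3) — a=1 c=0,2,3,4 (map FFFFF........)
[4] append(a, 3) — a=1,5,6,7 c=0,2,3,4 (map FFFFFFFF.....)
[5] append(a, 1) — a=1,5,6,7,8 c=0,2,3,4 (map FFFFFFFFF....)
[6] truncate(c, 3) — a=1,5,6,7,8 c=0,2,3 (map FFFF.FFFF....)
[7] unlink(a) — c=0,2,3 (map F.FF.........)
[8] create(a) — a=1 c=0,2,3 (map FFFF.........)
[9] unlink(a) — c=0,2,3 (map F.FF.........)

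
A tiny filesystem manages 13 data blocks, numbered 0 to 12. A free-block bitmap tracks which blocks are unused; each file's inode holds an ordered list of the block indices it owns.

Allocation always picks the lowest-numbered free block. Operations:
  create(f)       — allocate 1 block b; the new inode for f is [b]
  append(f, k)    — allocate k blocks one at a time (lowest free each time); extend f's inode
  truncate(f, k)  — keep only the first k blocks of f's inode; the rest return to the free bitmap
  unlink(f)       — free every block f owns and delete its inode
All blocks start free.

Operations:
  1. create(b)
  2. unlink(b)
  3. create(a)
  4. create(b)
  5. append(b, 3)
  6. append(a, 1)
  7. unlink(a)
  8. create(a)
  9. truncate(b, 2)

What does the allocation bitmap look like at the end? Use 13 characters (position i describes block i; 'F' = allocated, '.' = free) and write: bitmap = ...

bitmap = FFF..........

[1] create(b) — b=0 (map F............)
[2] unlink(b) —  (map .............)
[3] create(a) — a=0 (map F............)
[4] create(b) — a=0 b=1 (map FF...........)
[5] append(b, 3) — a=0 b=1,2,3,4 (map FFFFF........)
[6] append(a, 1) — a=0,5 b=1,2,3,4 (map FFFFFF.......)
[7] unlink(a) — b=1,2,3,4 (map .FFFF........)
[8] create(a) — a=0 b=1,2,3,4 (map FFFFF........)
[9] truncate(b, 2) — a=0 b=1,2 (map FFF..........)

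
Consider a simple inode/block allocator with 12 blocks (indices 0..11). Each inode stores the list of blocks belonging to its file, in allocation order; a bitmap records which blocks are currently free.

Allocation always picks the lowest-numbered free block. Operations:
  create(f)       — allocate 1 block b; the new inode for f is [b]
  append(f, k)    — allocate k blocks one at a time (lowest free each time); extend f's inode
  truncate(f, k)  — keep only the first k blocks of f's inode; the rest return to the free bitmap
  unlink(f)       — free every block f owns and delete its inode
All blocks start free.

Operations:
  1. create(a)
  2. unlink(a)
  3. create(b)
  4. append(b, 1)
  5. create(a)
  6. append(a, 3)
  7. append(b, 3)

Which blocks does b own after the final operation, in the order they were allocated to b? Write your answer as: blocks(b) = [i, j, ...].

  1. create(a)  ⇒  F...........  {a→[0]}
  2. unlink(a)  ⇒  ............  {}
  3. create(b)  ⇒  F...........  {b→[0]}
  4. append(b, 1)  ⇒  FF..........  {b→[0, 1]}
  5. create(a)  ⇒  FFF.........  {a→[2]; b→[0, 1]}
  6. append(a, 3)  ⇒  FFFFFF......  {a→[2, 3, 4, 5]; b→[0, 1]}
  7. append(b, 3)  ⇒  FFFFFFFFF...  {a→[2, 3, 4, 5]; b→[0, 1, 6, 7, 8]}

blocks(b) = [0, 1, 6, 7, 8]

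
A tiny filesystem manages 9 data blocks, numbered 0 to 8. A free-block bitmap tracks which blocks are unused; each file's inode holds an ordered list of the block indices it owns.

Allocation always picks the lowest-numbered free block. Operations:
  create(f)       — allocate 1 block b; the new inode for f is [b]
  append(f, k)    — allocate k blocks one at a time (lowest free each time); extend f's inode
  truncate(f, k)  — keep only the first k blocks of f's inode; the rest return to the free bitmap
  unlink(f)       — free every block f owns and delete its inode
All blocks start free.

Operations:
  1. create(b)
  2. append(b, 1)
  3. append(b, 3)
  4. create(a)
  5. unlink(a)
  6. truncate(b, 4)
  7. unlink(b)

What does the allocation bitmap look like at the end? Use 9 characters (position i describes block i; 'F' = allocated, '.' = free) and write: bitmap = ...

  1. create(b)  ⇒  F........  {b→[0]}
  2. append(b, 1)  ⇒  FF.......  {b→[0, 1]}
  3. append(b, 3)  ⇒  FFFFF....  {b→[0, 1, 2, 3, 4]}
  4. create(a)  ⇒  FFFFFF...  {a→[5]; b→[0, 1, 2, 3, 4]}
  5. unlink(a)  ⇒  FFFFF....  {b→[0, 1, 2, 3, 4]}
  6. truncate(b, 4)  ⇒  FFFF.....  {b→[0, 1, 2, 3]}
  7. unlink(b)  ⇒  .........  {}

bitmap = .........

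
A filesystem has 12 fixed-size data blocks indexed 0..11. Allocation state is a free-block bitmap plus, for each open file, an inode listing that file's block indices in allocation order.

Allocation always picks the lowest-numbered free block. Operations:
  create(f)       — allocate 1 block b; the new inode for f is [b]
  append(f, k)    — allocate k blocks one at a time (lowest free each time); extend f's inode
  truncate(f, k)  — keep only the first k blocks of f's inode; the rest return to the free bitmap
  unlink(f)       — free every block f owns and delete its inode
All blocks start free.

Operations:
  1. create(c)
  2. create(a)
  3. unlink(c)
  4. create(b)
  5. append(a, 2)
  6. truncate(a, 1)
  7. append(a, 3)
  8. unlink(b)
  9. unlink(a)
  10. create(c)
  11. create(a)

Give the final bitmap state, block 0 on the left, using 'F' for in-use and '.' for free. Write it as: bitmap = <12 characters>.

[1] create(c) — c=0 (map F...........)
[2] create(a) — a=1 c=0 (map FF..........)
[3] unlink(c) — a=1 (map .F..........)
[4] create(b) — a=1 b=0 (map FF..........)
[5] append(a, 2) — a=1,2,3 b=0 (map FFFF........)
[6] truncate(a, 1) — a=1 b=0 (map FF..........)
[7] append(a, 3) — a=1,2,3,4 b=0 (map FFFFF.......)
[8] unlink(b) — a=1,2,3,4 (map .FFFF.......)
[9] unlink(a) —  (map ............)
[10] create(c) — c=0 (map F...........)
[11] create(a) — a=1 c=0 (map FF..........)

bitmap = FF..........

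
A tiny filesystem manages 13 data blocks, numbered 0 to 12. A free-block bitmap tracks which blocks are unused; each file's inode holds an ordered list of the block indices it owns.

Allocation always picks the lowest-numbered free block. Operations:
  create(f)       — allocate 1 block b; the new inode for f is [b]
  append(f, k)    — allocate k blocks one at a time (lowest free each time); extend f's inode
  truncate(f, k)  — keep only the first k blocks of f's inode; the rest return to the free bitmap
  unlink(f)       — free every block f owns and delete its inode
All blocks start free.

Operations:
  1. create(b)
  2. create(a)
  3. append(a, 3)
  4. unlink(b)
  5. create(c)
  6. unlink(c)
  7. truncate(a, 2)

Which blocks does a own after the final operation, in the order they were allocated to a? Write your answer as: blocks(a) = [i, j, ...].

  1. create(b)  ⇒  F............  {b→[0]}
  2. create(a)  ⇒  FF...........  {a→[1]; b→[0]}
  3. append(a, 3)  ⇒  FFFFF........  {a→[1, 2, 3, 4]; b→[0]}
  4. unlink(b)  ⇒  .FFFF........  {a→[1, 2, 3, 4]}
  5. create(c)  ⇒  FFFFF........  {a→[1, 2, 3, 4]; c→[0]}
  6. unlink(c)  ⇒  .FFFF........  {a→[1, 2, 3, 4]}
  7. truncate(a, 2)  ⇒  .FF..........  {a→[1, 2]}

blocks(a) = [1, 2]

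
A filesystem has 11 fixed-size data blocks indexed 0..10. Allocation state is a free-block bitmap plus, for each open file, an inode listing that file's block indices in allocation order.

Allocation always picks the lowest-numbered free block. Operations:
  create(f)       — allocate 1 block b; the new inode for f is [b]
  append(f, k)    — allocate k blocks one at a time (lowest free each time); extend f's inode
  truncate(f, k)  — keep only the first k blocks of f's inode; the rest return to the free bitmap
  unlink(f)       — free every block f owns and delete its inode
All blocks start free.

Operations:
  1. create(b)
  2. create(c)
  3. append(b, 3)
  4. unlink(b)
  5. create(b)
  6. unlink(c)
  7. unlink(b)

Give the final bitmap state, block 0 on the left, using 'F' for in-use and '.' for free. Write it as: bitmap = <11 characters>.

after create(b) → b:[0]  free=[F..........]
after create(c) → b:[0], c:[1]  free=[FF.........]
after append(b, 3) → b:[0, 2, 3, 4], c:[1]  free=[FFFFF......]
after unlink(b) → c:[1]  free=[.F.........]
after create(b) → b:[0], c:[1]  free=[FF.........]
after unlink(c) → b:[0]  free=[F..........]
after unlink(b) →   free=[...........]

bitmap = ...........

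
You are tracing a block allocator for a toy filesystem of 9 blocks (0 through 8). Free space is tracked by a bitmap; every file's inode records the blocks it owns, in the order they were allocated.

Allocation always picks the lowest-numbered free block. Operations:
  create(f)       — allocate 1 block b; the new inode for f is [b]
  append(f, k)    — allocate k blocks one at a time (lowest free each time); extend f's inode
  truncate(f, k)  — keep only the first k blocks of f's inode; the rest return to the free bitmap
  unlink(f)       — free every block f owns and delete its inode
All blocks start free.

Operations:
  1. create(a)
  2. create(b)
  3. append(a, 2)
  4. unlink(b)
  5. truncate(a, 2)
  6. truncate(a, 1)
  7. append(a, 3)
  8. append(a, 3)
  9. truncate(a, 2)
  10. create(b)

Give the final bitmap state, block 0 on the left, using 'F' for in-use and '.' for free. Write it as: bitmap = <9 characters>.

bitmap = FFF......

create(a): bitmap=F........ | a=[0]
create(b): bitmap=FF....... | a=[0] b=[1]
append(a, 2): bitmap=FFFF..... | a=[0, 2, 3] b=[1]
unlink(b): bitmap=F.FF..... | a=[0, 2, 3]
truncate(a, 2): bitmap=F.F...... | a=[0, 2]
truncate(a, 1): bitmap=F........ | a=[0]
append(a, 3): bitmap=FFFF..... | a=[0, 1, 2, 3]
append(a, 3): bitmap=FFFFFFF.. | a=[0, 1, 2, 3, 4, 5, 6]
truncate(a, 2): bitmap=FF....... | a=[0, 1]
create(b): bitmap=FFF...... | a=[0, 1] b=[2]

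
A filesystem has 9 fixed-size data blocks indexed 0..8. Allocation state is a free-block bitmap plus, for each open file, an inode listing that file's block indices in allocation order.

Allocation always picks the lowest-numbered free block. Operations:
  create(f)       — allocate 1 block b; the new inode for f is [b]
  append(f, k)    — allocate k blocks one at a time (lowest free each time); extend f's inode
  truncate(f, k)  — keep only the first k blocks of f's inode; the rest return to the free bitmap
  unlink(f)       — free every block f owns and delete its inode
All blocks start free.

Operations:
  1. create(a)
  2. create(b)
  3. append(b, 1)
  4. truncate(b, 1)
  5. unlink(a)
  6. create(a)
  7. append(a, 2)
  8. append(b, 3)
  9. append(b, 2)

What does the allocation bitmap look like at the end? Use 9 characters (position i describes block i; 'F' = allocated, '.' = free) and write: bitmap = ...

  1. create(a)  ⇒  F........  {a→[0]}
  2. create(b)  ⇒  FF.......  {a→[0]; b→[1]}
  3. append(b, 1)  ⇒  FFF......  {a→[0]; b→[1, 2]}
  4. truncate(b, 1)  ⇒  FF.......  {a→[0]; b→[1]}
  5. unlink(a)  ⇒  .F.......  {b→[1]}
  6. create(a)  ⇒  FF.......  {a→[0]; b→[1]}
  7. append(a, 2)  ⇒  FFFF.....  {a→[0, 2, 3]; b→[1]}
  8. append(b, 3)  ⇒  FFFFFFF..  {a→[0, 2, 3]; b→[1, 4, 5, 6]}
  9. append(b, 2)  ⇒  FFFFFFFFF  {a→[0, 2, 3]; b→[1, 4, 5, 6, 7, 8]}

bitmap = FFFFFFFFF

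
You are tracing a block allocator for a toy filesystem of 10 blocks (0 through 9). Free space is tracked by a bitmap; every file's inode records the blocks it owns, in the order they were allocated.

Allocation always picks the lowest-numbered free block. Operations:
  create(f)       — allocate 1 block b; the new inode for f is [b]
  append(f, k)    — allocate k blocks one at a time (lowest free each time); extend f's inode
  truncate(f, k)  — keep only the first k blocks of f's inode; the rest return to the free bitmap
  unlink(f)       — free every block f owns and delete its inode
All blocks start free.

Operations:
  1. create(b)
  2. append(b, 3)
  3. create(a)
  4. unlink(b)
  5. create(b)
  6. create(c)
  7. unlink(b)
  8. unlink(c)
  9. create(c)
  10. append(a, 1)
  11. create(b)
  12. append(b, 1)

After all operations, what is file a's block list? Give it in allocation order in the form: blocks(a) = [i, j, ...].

blocks(a) = [4, 1]

create(b): bitmap=F......... | b=[0]
append(b, 3): bitmap=FFFF...... | b=[0, 1, 2, 3]
create(a): bitmap=FFFFF..... | a=[4] b=[0, 1, 2, 3]
unlink(b): bitmap=....F..... | a=[4]
create(b): bitmap=F...F..... | a=[4] b=[0]
create(c): bitmap=FF..F..... | a=[4] b=[0] c=[1]
unlink(b): bitmap=.F..F..... | a=[4] c=[1]
unlink(c): bitmap=....F..... | a=[4]
create(c): bitmap=F...F..... | a=[4] c=[0]
append(a, 1): bitmap=FF..F..... | a=[4, 1] c=[0]
create(b): bitmap=FFF.F..... | a=[4, 1] b=[2] c=[0]
append(b, 1): bitmap=FFFFF..... | a=[4, 1] b=[2, 3] c=[0]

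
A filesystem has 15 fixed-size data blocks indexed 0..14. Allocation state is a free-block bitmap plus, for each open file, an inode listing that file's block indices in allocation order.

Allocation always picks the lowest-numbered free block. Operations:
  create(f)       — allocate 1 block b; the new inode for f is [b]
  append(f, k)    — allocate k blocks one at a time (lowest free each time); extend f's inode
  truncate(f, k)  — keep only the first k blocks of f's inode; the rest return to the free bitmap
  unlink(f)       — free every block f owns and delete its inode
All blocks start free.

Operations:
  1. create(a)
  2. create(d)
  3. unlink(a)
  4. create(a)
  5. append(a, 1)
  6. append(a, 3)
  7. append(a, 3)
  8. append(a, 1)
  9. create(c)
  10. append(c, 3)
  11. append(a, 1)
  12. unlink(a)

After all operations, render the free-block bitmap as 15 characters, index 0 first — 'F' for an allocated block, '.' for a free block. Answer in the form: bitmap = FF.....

bitmap = .F........FFFF.

[1] create(a) — a=0 (map F..............)
[2] create(d) — a=0 d=1 (map FF.............)
[3] unlink(a) — d=1 (map .F.............)
[4] create(a) — a=0 d=1 (map FF.............)
[5] append(a, 1) — a=0,2 d=1 (map FFF............)
[6] append(a, 3) — a=0,2,3,4,5 d=1 (map FFFFFF.........)
[7] append(a, 3) — a=0,2,3,4,5,6,7,8 d=1 (map FFFFFFFFF......)
[8] append(a, 1) — a=0,2,3,4,5,6,7,8,9 d=1 (map FFFFFFFFFF.....)
[9] create(c) — a=0,2,3,4,5,6,7,8,9 c=10 d=1 (map FFFFFFFFFFF....)
[10] append(c, 3) — a=0,2,3,4,5,6,7,8,9 c=10,11,12,13 d=1 (map FFFFFFFFFFFFFF.)
[11] append(a, 1) — a=0,2,3,4,5,6,7,8,9,14 c=10,11,12,13 d=1 (map FFFFFFFFFFFFFFF)
[12] unlink(a) — c=10,11,12,13 d=1 (map .F........FFFF.)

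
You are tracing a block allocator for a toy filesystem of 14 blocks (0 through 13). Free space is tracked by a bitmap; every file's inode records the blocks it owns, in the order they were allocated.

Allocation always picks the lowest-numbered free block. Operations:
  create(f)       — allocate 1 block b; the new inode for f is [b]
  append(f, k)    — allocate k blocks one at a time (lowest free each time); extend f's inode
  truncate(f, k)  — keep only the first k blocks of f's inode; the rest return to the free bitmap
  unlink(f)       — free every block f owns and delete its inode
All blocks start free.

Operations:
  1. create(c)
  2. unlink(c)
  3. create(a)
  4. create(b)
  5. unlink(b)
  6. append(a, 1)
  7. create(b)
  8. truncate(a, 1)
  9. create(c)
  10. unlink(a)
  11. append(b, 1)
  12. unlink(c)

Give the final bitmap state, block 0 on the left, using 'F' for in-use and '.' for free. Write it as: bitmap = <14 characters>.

bitmap = F.F...........

[1] create(c) — c=0 (map F.............)
[2] unlink(c) —  (map ..............)
[3] create(a) — a=0 (map F.............)
[4] create(b) — a=0 b=1 (map FF............)
[5] unlink(b) — a=0 (map F.............)
[6] append(a, 1) — a=0,1 (map FF............)
[7] create(b) — a=0,1 b=2 (map FFF...........)
[8] truncate(a, 1) — a=0 b=2 (map F.F...........)
[9] create(c) — a=0 b=2 c=1 (map FFF...........)
[10] unlink(a) — b=2 c=1 (map .FF...........)
[11] append(b, 1) — b=2,0 c=1 (map FFF...........)
[12] unlink(c) — b=2,0 (map F.F...........)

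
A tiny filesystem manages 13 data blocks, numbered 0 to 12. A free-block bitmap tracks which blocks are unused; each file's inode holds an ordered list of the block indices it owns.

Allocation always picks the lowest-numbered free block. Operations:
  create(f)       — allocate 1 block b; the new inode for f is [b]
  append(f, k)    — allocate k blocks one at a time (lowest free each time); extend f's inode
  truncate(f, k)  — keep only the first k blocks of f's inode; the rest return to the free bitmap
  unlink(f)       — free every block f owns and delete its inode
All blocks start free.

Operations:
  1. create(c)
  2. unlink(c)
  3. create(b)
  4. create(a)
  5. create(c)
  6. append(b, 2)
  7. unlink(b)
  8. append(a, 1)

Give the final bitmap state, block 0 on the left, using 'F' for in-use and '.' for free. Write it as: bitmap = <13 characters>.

create(c): bitmap=F............ | c=[0]
unlink(c): bitmap=............. | 
create(b): bitmap=F............ | b=[0]
create(a): bitmap=FF........... | a=[1] b=[0]
create(c): bitmap=FFF.......... | a=[1] b=[0] c=[2]
append(b, 2): bitmap=FFFFF........ | a=[1] b=[0, 3, 4] c=[2]
unlink(b): bitmap=.FF.......... | a=[1] c=[2]
append(a, 1): bitmap=FFF.......... | a=[1, 0] c=[2]

bitmap = FFF..........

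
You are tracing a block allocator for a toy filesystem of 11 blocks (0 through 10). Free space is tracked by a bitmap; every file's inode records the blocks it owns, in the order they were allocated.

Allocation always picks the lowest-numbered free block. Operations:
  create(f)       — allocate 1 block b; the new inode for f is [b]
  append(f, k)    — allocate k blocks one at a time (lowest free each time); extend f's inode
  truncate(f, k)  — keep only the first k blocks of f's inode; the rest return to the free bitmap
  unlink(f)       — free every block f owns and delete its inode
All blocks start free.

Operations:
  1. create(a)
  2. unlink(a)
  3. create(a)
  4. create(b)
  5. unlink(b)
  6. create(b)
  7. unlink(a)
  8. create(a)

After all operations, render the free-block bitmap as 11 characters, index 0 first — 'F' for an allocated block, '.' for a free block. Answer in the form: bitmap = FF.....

  1. create(a)  ⇒  F..........  {a→[0]}
  2. unlink(a)  ⇒  ...........  {}
  3. create(a)  ⇒  F..........  {a→[0]}
  4. create(b)  ⇒  FF.........  {a→[0]; b→[1]}
  5. unlink(b)  ⇒  F..........  {a→[0]}
  6. create(b)  ⇒  FF.........  {a→[0]; b→[1]}
  7. unlink(a)  ⇒  .F.........  {b→[1]}
  8. create(a)  ⇒  FF.........  {a→[0]; b→[1]}

bitmap = FF.........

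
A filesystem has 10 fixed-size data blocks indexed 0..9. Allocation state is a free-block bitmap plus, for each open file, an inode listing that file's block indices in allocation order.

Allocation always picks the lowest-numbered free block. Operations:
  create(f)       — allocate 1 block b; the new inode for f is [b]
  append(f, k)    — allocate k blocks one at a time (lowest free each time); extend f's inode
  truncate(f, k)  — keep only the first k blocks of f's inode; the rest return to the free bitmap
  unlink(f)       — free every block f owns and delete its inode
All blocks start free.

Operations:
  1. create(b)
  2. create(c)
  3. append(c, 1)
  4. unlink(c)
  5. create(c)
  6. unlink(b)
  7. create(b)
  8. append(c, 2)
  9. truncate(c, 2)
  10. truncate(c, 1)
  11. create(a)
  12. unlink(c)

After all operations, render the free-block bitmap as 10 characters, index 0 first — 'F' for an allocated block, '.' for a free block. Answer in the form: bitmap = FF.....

bitmap = F.F.......

create(b): bitmap=F......... | b=[0]
create(c): bitmap=FF........ | b=[0] c=[1]
append(c, 1): bitmap=FFF....... | b=[0] c=[1, 2]
unlink(c): bitmap=F......... | b=[0]
create(c): bitmap=FF........ | b=[0] c=[1]
unlink(b): bitmap=.F........ | c=[1]
create(b): bitmap=FF........ | b=[0] c=[1]
append(c, 2): bitmap=FFFF...... | b=[0] c=[1, 2, 3]
truncate(c, 2): bitmap=FFF....... | b=[0] c=[1, 2]
truncate(c, 1): bitmap=FF........ | b=[0] c=[1]
create(a): bitmap=FFF....... | a=[2] b=[0] c=[1]
unlink(c): bitmap=F.F....... | a=[2] b=[0]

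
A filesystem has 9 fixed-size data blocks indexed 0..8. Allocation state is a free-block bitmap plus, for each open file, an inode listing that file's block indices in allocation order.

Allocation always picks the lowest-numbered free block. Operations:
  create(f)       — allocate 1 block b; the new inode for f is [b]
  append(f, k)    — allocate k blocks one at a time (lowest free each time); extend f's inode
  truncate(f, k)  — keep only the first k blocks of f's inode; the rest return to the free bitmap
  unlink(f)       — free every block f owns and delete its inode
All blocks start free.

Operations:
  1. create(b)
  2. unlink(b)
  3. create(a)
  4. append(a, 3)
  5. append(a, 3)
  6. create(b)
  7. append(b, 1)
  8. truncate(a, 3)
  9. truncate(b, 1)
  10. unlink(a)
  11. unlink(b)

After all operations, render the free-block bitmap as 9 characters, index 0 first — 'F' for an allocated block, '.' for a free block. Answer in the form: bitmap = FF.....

create(b): bitmap=F........ | b=[0]
unlink(b): bitmap=......... | 
create(a): bitmap=F........ | a=[0]
append(a, 3): bitmap=FFFF..... | a=[0, 1, 2, 3]
append(a, 3): bitmap=FFFFFFF.. | a=[0, 1, 2, 3, 4, 5, 6]
create(b): bitmap=FFFFFFFF. | a=[0, 1, 2, 3, 4, 5, 6] b=[7]
append(b, 1): bitmap=FFFFFFFFF | a=[0, 1, 2, 3, 4, 5, 6] b=[7, 8]
truncate(a, 3): bitmap=FFF....FF | a=[0, 1, 2] b=[7, 8]
truncate(b, 1): bitmap=FFF....F. | a=[0, 1, 2] b=[7]
unlink(a): bitmap=.......F. | b=[7]
unlink(b): bitmap=......... | 

bitmap = .........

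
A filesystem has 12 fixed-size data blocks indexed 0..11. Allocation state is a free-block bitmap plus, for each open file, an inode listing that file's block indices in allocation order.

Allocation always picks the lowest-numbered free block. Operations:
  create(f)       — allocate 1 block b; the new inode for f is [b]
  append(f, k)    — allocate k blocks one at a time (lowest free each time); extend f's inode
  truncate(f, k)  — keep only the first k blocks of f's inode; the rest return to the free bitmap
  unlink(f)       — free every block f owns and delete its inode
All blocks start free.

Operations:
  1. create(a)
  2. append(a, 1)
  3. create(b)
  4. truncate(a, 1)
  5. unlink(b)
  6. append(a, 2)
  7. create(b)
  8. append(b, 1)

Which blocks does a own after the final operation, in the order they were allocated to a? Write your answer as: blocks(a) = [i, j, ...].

blocks(a) = [0, 1, 2]

after create(a) → a:[0]  free=[F...........]
after append(a, 1) → a:[0, 1]  free=[FF..........]
after create(b) → a:[0, 1], b:[2]  free=[FFF.........]
after truncate(a, 1) → a:[0], b:[2]  free=[F.F.........]
after unlink(b) → a:[0]  free=[F...........]
after append(a, 2) → a:[0, 1, 2]  free=[FFF.........]
after create(b) → a:[0, 1, 2], b:[3]  free=[FFFF........]
after append(b, 1) → a:[0, 1, 2], b:[3, 4]  free=[FFFFF.......]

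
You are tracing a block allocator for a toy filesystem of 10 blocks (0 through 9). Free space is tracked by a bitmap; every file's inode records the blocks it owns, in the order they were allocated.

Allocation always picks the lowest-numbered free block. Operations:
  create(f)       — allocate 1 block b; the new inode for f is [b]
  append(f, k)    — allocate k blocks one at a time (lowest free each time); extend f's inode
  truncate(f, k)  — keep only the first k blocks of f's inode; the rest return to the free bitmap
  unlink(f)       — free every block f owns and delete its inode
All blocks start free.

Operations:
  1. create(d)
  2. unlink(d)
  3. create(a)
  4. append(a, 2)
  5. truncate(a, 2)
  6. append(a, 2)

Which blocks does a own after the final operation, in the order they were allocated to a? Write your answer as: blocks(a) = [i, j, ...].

blocks(a) = [0, 1, 2, 3]

after create(d) → d:[0]  free=[F.........]
after unlink(d) →   free=[..........]
after create(a) → a:[0]  free=[F.........]
after append(a, 2) → a:[0, 1, 2]  free=[FFF.......]
after truncate(a, 2) → a:[0, 1]  free=[FF........]
after append(a, 2) → a:[0, 1, 2, 3]  free=[FFFF......]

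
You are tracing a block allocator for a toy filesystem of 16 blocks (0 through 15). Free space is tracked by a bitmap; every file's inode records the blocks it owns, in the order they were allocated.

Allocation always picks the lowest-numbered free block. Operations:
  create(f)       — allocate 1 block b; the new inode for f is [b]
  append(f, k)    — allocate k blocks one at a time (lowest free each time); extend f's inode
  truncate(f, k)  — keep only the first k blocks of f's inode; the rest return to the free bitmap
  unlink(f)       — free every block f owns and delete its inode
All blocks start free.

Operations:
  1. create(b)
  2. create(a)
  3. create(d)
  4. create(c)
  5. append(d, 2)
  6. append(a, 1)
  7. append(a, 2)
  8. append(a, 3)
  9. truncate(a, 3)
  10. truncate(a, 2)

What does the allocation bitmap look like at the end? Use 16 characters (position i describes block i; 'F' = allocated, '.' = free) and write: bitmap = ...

  1. create(b)  ⇒  F...............  {b→[0]}
  2. create(a)  ⇒  FF..............  {a→[1]; b→[0]}
  3. create(d)  ⇒  FFF.............  {a→[1]; b→[0]; d→[2]}
  4. create(c)  ⇒  FFFF............  {a→[1]; b→[0]; c→[3]; d→[2]}
  5. append(d, 2)  ⇒  FFFFFF..........  {a→[1]; b→[0]; c→[3]; d→[2, 4, 5]}
  6. append(a, 1)  ⇒  FFFFFFF.........  {a→[1, 6]; b→[0]; c→[3]; d→[2, 4, 5]}
  7. append(a, 2)  ⇒  FFFFFFFFF.......  {a→[1, 6, 7, 8]; b→[0]; c→[3]; d→[2, 4, 5]}
  8. append(a, 3)  ⇒  FFFFFFFFFFFF....  {a→[1, 6, 7, 8, 9, 10, 11]; b→[0]; c→[3]; d→[2, 4, 5]}
  9. truncate(a, 3)  ⇒  FFFFFFFF........  {a→[1, 6, 7]; b→[0]; c→[3]; d→[2, 4, 5]}
  10. truncate(a, 2)  ⇒  FFFFFFF.........  {a→[1, 6]; b→[0]; c→[3]; d→[2, 4, 5]}

bitmap = FFFFFFF.........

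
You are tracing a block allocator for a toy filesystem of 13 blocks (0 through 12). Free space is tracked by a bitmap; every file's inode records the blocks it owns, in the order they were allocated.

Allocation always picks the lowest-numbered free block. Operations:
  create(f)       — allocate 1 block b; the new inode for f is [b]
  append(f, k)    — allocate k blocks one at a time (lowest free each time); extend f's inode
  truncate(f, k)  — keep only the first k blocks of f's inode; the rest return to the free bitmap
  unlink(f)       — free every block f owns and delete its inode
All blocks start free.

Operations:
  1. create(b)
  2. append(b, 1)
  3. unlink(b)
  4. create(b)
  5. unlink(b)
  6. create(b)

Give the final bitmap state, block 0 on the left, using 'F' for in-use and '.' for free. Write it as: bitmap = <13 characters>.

  1. create(b)  ⇒  F............  {b→[0]}
  2. append(b, 1)  ⇒  FF...........  {b→[0, 1]}
  3. unlink(b)  ⇒  .............  {}
  4. create(b)  ⇒  F............  {b→[0]}
  5. unlink(b)  ⇒  .............  {}
  6. create(b)  ⇒  F............  {b→[0]}

bitmap = F............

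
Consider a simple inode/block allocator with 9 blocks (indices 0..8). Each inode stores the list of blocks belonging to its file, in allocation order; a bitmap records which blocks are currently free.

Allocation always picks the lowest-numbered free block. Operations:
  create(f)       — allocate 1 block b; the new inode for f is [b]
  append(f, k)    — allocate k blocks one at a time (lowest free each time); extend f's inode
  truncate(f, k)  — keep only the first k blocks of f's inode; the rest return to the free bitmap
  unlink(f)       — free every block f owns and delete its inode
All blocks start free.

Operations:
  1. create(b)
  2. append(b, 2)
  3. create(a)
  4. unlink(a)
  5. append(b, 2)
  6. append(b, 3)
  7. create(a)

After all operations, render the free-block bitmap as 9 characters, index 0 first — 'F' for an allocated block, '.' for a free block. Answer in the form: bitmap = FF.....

bitmap = FFFFFFFFF

  1. create(b)  ⇒  F........  {b→[0]}
  2. append(b, 2)  ⇒  FFF......  {b→[0, 1, 2]}
  3. create(a)  ⇒  FFFF.....  {a→[3]; b→[0, 1, 2]}
  4. unlink(a)  ⇒  FFF......  {b→[0, 1, 2]}
  5. append(b, 2)  ⇒  FFFFF....  {b→[0, 1, 2, 3, 4]}
  6. append(b, 3)  ⇒  FFFFFFFF.  {b→[0, 1, 2, 3, 4, 5, 6, 7]}
  7. create(a)  ⇒  FFFFFFFFF  {a→[8]; b→[0, 1, 2, 3, 4, 5, 6, 7]}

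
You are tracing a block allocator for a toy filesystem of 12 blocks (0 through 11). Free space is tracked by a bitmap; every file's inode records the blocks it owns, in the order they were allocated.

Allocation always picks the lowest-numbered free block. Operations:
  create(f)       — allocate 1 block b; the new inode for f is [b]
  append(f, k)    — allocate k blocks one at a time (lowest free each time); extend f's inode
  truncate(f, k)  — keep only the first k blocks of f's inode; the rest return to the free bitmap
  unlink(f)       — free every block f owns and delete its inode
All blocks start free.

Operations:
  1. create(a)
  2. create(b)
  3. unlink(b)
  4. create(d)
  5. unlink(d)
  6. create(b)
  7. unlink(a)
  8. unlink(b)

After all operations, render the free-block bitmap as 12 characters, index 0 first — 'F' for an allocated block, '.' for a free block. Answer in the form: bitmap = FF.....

bitmap = ............

after create(a) → a:[0]  free=[F...........]
after create(b) → a:[0], b:[1]  free=[FF..........]
after unlink(b) → a:[0]  free=[F...........]
after create(d) → a:[0], d:[1]  free=[FF..........]
after unlink(d) → a:[0]  free=[F...........]
after create(b) → a:[0], b:[1]  free=[FF..........]
after unlink(a) → b:[1]  free=[.F..........]
after unlink(b) →   free=[............]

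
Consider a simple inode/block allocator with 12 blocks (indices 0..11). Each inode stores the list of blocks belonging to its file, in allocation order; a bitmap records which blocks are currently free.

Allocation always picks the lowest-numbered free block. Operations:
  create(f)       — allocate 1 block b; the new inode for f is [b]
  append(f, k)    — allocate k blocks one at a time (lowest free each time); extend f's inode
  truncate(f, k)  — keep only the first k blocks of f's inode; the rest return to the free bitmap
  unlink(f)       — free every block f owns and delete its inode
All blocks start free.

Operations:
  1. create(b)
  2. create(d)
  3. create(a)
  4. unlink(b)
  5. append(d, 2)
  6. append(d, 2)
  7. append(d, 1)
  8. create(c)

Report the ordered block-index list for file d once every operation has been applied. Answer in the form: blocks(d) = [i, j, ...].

create(b): bitmap=F........... | b=[0]
create(d): bitmap=FF.......... | b=[0] d=[1]
create(a): bitmap=FFF......... | a=[2] b=[0] d=[1]
unlink(b): bitmap=.FF......... | a=[2] d=[1]
append(d, 2): bitmap=FFFF........ | a=[2] d=[1, 0, 3]
append(d, 2): bitmap=FFFFFF...... | a=[2] d=[1, 0, 3, 4, 5]
append(d, 1): bitmap=FFFFFFF..... | a=[2] d=[1, 0, 3, 4, 5, 6]
create(c): bitmap=FFFFFFFF.... | a=[2] c=[7] d=[1, 0, 3, 4, 5, 6]

blocks(d) = [1, 0, 3, 4, 5, 6]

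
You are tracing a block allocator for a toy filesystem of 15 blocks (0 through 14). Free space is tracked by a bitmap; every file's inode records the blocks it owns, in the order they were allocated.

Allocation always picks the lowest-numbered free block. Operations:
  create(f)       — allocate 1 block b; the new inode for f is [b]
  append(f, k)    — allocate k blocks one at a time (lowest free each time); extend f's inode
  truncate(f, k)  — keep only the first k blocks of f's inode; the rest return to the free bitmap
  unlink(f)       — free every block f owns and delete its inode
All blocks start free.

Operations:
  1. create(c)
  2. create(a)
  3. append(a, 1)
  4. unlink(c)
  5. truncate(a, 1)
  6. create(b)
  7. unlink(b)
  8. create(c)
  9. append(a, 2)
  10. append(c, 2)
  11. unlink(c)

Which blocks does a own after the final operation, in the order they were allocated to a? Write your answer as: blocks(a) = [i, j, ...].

after create(c) → c:[0]  free=[F..............]
after create(a) → a:[1], c:[0]  free=[FF.............]
after append(a, 1) → a:[1, 2], c:[0]  free=[FFF............]
after unlink(c) → a:[1, 2]  free=[.FF............]
after truncate(a, 1) → a:[1]  free=[.F.............]
after create(b) → a:[1], b:[0]  free=[FF.............]
after unlink(b) → a:[1]  free=[.F.............]
after create(c) → a:[1], c:[0]  free=[FF.............]
after append(a, 2) → a:[1, 2, 3], c:[0]  free=[FFFF...........]
after append(c, 2) → a:[1, 2, 3], c:[0, 4, 5]  free=[FFFFFF.........]
after unlink(c) → a:[1, 2, 3]  free=[.FFF...........]

blocks(a) = [1, 2, 3]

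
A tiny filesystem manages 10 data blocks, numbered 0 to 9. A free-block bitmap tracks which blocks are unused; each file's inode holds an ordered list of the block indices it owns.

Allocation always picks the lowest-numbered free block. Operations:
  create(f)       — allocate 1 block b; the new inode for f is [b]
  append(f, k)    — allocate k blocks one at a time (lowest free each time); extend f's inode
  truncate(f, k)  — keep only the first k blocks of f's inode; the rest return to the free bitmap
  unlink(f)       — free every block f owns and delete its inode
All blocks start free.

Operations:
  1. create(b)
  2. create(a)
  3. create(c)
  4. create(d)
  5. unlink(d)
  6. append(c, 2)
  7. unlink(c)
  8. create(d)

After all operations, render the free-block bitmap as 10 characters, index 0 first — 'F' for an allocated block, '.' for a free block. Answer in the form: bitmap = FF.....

  1. create(b)  ⇒  F.........  {b→[0]}
  2. create(a)  ⇒  FF........  {a→[1]; b→[0]}
  3. create(c)  ⇒  FFF.......  {a→[1]; b→[0]; c→[2]}
  4. create(d)  ⇒  FFFF......  {a→[1]; b→[0]; c→[2]; d→[3]}
  5. unlink(d)  ⇒  FFF.......  {a→[1]; b→[0]; c→[2]}
  6. append(c, 2)  ⇒  FFFFF.....  {a→[1]; b→[0]; c→[2, 3, 4]}
  7. unlink(c)  ⇒  FF........  {a→[1]; b→[0]}
  8. create(d)  ⇒  FFF.......  {a→[1]; b→[0]; d→[2]}

bitmap = FFF.......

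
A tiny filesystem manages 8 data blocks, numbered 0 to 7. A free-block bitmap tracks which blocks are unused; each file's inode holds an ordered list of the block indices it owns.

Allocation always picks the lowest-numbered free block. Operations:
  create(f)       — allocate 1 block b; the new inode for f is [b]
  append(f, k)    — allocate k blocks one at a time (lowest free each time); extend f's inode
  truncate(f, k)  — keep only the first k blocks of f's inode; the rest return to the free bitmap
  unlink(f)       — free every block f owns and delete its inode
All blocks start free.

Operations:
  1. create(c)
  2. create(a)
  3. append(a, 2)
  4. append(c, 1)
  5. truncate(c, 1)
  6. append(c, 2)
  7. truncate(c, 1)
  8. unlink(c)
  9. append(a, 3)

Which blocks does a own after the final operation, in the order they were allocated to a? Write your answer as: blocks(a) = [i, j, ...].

after create(c) → c:[0]  free=[F.......]
after create(a) → a:[1], c:[0]  free=[FF......]
after append(a, 2) → a:[1, 2, 3], c:[0]  free=[FFFF....]
after append(c, 1) → a:[1, 2, 3], c:[0, 4]  free=[FFFFF...]
after truncate(c, 1) → a:[1, 2, 3], c:[0]  free=[FFFF....]
after append(c, 2) → a:[1, 2, 3], c:[0, 4, 5]  free=[FFFFFF..]
after truncate(c, 1) → a:[1, 2, 3], c:[0]  free=[FFFF....]
after unlink(c) → a:[1, 2, 3]  free=[.FFF....]
after append(a, 3) → a:[1, 2, 3, 0, 4, 5]  free=[FFFFFF..]

blocks(a) = [1, 2, 3, 0, 4, 5]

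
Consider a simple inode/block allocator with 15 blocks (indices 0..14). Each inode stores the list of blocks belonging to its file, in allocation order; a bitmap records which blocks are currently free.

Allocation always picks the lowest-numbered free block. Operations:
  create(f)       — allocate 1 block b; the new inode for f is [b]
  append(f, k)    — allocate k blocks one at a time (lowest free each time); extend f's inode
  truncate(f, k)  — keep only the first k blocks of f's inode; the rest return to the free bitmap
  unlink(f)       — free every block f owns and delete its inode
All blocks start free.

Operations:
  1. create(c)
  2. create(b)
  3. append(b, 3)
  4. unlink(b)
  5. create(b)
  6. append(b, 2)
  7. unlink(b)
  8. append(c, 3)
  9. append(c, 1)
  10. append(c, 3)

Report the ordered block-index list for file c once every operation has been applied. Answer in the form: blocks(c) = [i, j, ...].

blocks(c) = [0, 1, 2, 3, 4, 5, 6, 7]

create(c): bitmap=F.............. | c=[0]
create(b): bitmap=FF............. | b=[1] c=[0]
append(b, 3): bitmap=FFFFF.......... | b=[1, 2, 3, 4] c=[0]
unlink(b): bitmap=F.............. | c=[0]
create(b): bitmap=FF............. | b=[1] c=[0]
append(b, 2): bitmap=FFFF........... | b=[1, 2, 3] c=[0]
unlink(b): bitmap=F.............. | c=[0]
append(c, 3): bitmap=FFFF........... | c=[0, 1, 2, 3]
append(c, 1): bitmap=FFFFF.......... | c=[0, 1, 2, 3, 4]
append(c, 3): bitmap=FFFFFFFF....... | c=[0, 1, 2, 3, 4, 5, 6, 7]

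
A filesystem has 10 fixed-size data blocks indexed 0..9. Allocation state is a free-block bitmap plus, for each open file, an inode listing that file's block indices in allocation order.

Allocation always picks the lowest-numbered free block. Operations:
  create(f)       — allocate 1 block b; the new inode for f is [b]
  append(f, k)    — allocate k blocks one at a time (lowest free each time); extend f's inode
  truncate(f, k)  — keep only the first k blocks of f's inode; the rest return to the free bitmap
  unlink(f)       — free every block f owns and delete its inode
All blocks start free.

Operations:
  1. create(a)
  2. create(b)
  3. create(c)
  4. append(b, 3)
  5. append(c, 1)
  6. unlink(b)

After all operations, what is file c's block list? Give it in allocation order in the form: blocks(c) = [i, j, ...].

create(a): bitmap=F......... | a=[0]
create(b): bitmap=FF........ | a=[0] b=[1]
create(c): bitmap=FFF....... | a=[0] b=[1] c=[2]
append(b, 3): bitmap=FFFFFF.... | a=[0] b=[1, 3, 4, 5] c=[2]
append(c, 1): bitmap=FFFFFFF... | a=[0] b=[1, 3, 4, 5] c=[2, 6]
unlink(b): bitmap=F.F...F... | a=[0] c=[2, 6]

blocks(c) = [2, 6]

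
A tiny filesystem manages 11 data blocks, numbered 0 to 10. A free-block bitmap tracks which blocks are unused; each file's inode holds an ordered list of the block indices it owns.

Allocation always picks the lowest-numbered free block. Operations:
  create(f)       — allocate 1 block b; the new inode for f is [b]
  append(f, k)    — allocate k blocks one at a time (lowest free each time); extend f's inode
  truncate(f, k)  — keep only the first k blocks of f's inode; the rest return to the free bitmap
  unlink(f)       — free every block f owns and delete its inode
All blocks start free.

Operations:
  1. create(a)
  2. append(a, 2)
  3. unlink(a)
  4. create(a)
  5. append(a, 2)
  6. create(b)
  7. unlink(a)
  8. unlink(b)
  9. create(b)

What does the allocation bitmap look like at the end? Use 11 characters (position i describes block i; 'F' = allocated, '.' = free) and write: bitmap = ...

bitmap = F..........

[1] create(a) — a=0 (map F..........)
[2] append(a, 2) — a=0,1,2 (map FFF........)
[3] unlink(a) —  (map ...........)
[4] create(a) — a=0 (map F..........)
[5] append(a, 2) — a=0,1,2 (map FFF........)
[6] create(b) — a=0,1,2 b=3 (map FFFF.......)
[7] unlink(a) — b=3 (map ...F.......)
[8] unlink(b) —  (map ...........)
[9] create(b) — b=0 (map F..........)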